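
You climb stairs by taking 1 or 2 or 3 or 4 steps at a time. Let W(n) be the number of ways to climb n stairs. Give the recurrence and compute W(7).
Condition on the size of the last step (1 to 4): before it there were n-1, …, n-4 stairs climbed, and these cases are disjoint, so W(n) = W(n-1) + W(n-2) + W(n-3) + W(n-4) (order-4 linear recurrence).
Initial conditions by direct count (compositions of i into parts ≤ 4): W(1) = 1; W(2) = 2; W(3) = 4; W(4) = 8.
Iterating the recurrence: W(5) = 15, W(6) = 29, W(7) = 56.

W(n) = W(n-1) + W(n-2) + W(n-3) + W(n-4), W(1) = 1, W(2) = 2, W(3) = 4, W(4) = 8; W(7) = 56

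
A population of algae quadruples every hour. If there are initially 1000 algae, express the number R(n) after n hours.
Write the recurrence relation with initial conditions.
Each hour multiplies the count by 4, so the count after n hours depends only on the count after n-1 hours: R(n) = 4 × R(n-1). The starting count gives R(0) = 1000.
Unrolling n times gives the closed form R(n) = 1000 × 4ⁿ.

R(n) = 4 × R(n-1), R(0) = 1000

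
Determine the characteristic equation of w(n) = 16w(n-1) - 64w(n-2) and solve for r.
Substitute w(n) = rⁿ and divide through by rⁿ⁻²: r² - 16r + 64 = 0
Factor: (r - 8)² = 0, so r = 8 (double root).
General solution: w(n) = (A + Bn)·8ⁿ

Characteristic: r² - 16r + 64 = 0, Roots: r = 8 (double root)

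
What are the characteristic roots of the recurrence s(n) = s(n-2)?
Substitute s(n) = rⁿ and divide through by rⁿ⁻²: r² - 1 = 0
Factor: (r - 1)(r + 1) = 0, so r = 1, -1.
General solution: s(n) = A·1ⁿ + B·(-1)ⁿ

Characteristic: r² - 1 = 0, Roots: r = 1, -1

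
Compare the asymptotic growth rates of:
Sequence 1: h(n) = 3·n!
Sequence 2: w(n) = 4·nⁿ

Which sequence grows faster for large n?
Comparing growth rates:
Growth-rate hierarchy: log n ≺ any polynomial ≺ any exponential cⁿ (c>1) ≺ n! ≺ nⁿ.
super-exponential nⁿ dominates factorial asymptotically.

w(n) grows faster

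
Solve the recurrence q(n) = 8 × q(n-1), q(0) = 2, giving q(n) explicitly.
Recurrence: q(n) = 8 × q(n-1), initial: q(0) = 2.
Each term is 8 times the previous, so this is geometric with ratio 8. After n steps: q(n) = q(0)·8ⁿ = 2·8ⁿ.

q(n) = 2·8ⁿ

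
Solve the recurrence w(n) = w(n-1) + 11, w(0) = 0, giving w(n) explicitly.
Recurrence: w(n) = w(n-1) + 11, initial: w(0) = 0.
Each step adds 11, so w(n) = w(0) + 11n = 11n.

w(n) = 11n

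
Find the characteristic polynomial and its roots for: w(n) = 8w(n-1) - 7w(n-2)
Substitute w(n) = rⁿ and divide through by rⁿ⁻²: r² - 8r + 7 = 0
Factor: (r - 7)(r - 1) = 0, so r = 7, 1.
General solution: w(n) = A·7ⁿ + B·1ⁿ

Characteristic: r² - 8r + 7 = 0, Roots: r = 7, 1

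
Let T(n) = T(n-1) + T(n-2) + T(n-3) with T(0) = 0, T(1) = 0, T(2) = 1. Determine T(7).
Computing the sequence terms:
0, 0, 1, 1, 2, 4, 7, 13

13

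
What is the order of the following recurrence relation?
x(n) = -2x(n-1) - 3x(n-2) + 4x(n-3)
The order is the largest lag k for which x(n-k) appears. Here the deepest term is x(n-3), so the order is 3.

Order 3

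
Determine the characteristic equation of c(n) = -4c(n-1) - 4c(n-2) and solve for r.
Substitute c(n) = rⁿ and divide through by rⁿ⁻²: r² + 4r + 4 = 0
Factor: (r + 2)² = 0, so r = -2 (double root).
General solution: c(n) = (A + Bn)·(-2)ⁿ

Characteristic: r² + 4r + 4 = 0, Roots: r = -2 (double root)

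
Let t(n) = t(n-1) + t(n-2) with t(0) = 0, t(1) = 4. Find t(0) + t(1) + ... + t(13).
Computing the sequence terms: 0, 4, 4, 8, 12, 20, 32, 52, 84, 136, 220, 356, 576, 932
Adding these values together:

2436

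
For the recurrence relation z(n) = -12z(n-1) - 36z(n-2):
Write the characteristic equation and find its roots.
Substitute z(n) = rⁿ and divide through by rⁿ⁻²: r² + 12r + 36 = 0
Factor: (r + 6)² = 0, so r = -6 (double root).
General solution: z(n) = (A + Bn)·(-6)ⁿ

Characteristic: r² + 12r + 36 = 0, Roots: r = -6 (double root)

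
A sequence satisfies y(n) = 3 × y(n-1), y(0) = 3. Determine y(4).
Computing step by step:
y(0) = 3
y(1) = 3 × 3 = 9
y(2) = 3 × 9 = 27
y(3) = 3 × 27 = 81
y(4) = 3 × 81 = 243

243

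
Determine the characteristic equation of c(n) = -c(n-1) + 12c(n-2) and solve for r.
Substitute c(n) = rⁿ and divide through by rⁿ⁻²: r² + r - 12 = 0
Factor: (r - 3)(r + 4) = 0, so r = 3, -4.
General solution: c(n) = A·3ⁿ + B·(-4)ⁿ

Characteristic: r² + r - 12 = 0, Roots: r = 3, -4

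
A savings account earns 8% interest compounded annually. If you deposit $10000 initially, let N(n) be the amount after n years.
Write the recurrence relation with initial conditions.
Each year the balance grows by 8%, i.e. is multiplied by 1 + 8/100 = 1.08, so N(n) = 1.08 × N(n-1). The initial deposit gives N(0) = 10000.
Unrolling gives the closed form N(n) = 10000 × (1.08)ⁿ.

N(n) = 1.08 × N(n-1), N(0) = 10000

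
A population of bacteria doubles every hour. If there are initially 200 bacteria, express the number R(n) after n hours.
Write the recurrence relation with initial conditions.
Each hour multiplies the count by 2, so the count after n hours depends only on the count after n-1 hours: R(n) = 2 × R(n-1). The starting count gives R(0) = 200.
Unrolling n times gives the closed form R(n) = 200 × 2ⁿ.

R(n) = 2 × R(n-1), R(0) = 200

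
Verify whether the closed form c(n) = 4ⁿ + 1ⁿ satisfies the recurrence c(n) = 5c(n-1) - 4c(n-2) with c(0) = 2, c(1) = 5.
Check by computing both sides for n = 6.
From the recurrence with c(0) = 2, c(1) = 5:
  c(0) = 2, c(1) = 5, c(2) = 17, c(3) = 65, c(4) = 257, c(5) = 1025, c(6) = 4097
  so the recurrence gives c(6) = 4097.
From the proposed closed form c(n) = 4ⁿ + 1ⁿ:
  c(6) = 4097.
Both sides give 4097 at n = 6, and the initial condition(s) match, so the closed form is consistent.

Yes, the closed form is correct.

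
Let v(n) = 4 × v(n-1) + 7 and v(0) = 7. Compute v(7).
Computing step by step:
v(0) = 7
v(1) = 4 × 7 + 7 = 35
v(2) = 4 × 35 + 7 = 147
v(3) = 4 × 147 + 7 = 595
v(4) = 4 × 595 + 7 = 2387
v(5) = 4 × 2387 + 7 = 9555
v(6) = 4 × 9555 + 7 = 38227
v(7) = 4 × 38227 + 7 = 152915

152915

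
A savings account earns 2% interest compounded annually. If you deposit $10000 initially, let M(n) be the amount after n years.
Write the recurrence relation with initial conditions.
Each year the balance grows by 2%, i.e. is multiplied by 1 + 2/100 = 1.02, so M(n) = 1.02 × M(n-1). The initial deposit gives M(0) = 10000.
Unrolling gives the closed form M(n) = 10000 × (1.02)ⁿ.

M(n) = 1.02 × M(n-1), M(0) = 10000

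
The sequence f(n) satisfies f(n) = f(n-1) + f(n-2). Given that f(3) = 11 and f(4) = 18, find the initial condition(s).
Work backwards using f(k) = f(k+2) - f(k+1):
f(2) = f(4) - f(3) = 18 - 11 = 7
f(1) = f(3) - f(2) = 11 - 7 = 4
f(0) = f(2) - f(1) = 7 - 4 = 3

f(0) = 3, f(1) = 4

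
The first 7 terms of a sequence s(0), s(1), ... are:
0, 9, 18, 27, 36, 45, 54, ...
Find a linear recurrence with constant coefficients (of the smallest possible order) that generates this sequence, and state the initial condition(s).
Look for the lowest-order linear relation among consecutive terms.
Observation: consecutive differences are constant (= 9).
Check at n=2: 1·9 + 9 = 18. ✓

s(n) = s(n-1) + 9, s(0) = 0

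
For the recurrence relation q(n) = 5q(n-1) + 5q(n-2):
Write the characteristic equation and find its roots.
Substitute q(n) = rⁿ and divide through by rⁿ⁻²: r² - 5r - 5 = 0
Discriminant: 5² + 4·5 = 45, not a perfect square, so by the quadratic formula r = (5 ± √45)/2.
General solution: q(n) = A·r₁ⁿ + B·r₂ⁿ where r₁,r₂ = (5 ± √45)/2

Characteristic: r² - 5r - 5 = 0, Roots: r = (5 ± √45)/2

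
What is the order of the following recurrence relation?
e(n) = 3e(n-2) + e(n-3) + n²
The order is the largest lag k for which e(n-k) appears. Here the deepest term is e(n-3) (the n² term is non-homogeneous and does not affect the order), so the order is 3.

Order 3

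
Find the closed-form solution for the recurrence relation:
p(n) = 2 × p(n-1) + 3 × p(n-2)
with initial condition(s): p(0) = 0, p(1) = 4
Recurrence: p(n) = 2 × p(n-1) + 3 × p(n-2), initial: p(0) = 0, p(1) = 4.
Characteristic equation: r² - 2r - 3 = 0, which factors as (r - 3)(r + 1) = 0, so r = 3, -1. General solution p(n) = A·3ⁿ + B·(-1)ⁿ. From p(0) = 0: A + B = 0. From p(1) = 4: 3A - 1B = 4. Solving gives A = 1, B = -1.

p(n) = 3ⁿ - (-1)ⁿ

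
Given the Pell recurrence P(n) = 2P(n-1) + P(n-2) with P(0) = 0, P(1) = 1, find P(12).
Computing the sequence terms:
0, 1, 2, 5, 12, 29, 70, 169, 408, 985, 2378, 5741, 13860

13860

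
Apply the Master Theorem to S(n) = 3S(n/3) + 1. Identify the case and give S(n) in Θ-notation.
Master Theorem template: S(n) = a·S(n/b) + f(n).
Here: a=3, b=3, f(n)=1
Compute log_b(a) = log_3(3) = 1.
f(n) = 1 = O(n^(1-ε)) with ε = 1. Case 1: S(n) = Θ(n^log_b(a)) = Θ(n).

Case 1: S(n) = Θ(n)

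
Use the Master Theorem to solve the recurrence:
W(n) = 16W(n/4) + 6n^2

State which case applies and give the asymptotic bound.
Master Theorem template: W(n) = a·W(n/b) + f(n).
Here: a=16, b=4, f(n)=6n^2
Compute log_b(a) = log_4(16) = 2.
f(n) = 6n^2 = Θ(n^2). Case 2: W(n) = Θ(n^2 log n).

Case 2: W(n) = Θ(n^2 log n)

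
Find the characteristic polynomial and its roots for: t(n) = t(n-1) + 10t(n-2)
Substitute t(n) = rⁿ and divide through by rⁿ⁻²: r² - r - 10 = 0
Discriminant: 1² + 4·10 = 41, not a perfect square, so by the quadratic formula r = (1 ± √41)/2.
General solution: t(n) = A·r₁ⁿ + B·r₂ⁿ where r₁,r₂ = (1 ± √41)/2

Characteristic: r² - r - 10 = 0, Roots: r = (1 ± √41)/2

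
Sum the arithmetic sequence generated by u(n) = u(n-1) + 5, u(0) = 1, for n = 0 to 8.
Computing the sequence terms: 1, 6, 11, 16, 21, 26, 31, 36, 41
Adding these values together:

189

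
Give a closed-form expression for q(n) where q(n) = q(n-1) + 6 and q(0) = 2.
Recurrence: q(n) = q(n-1) + 6, initial: q(0) = 2.
Each step adds 6, so q(n) = q(0) + 6n = 6n + 2.

q(n) = 6n + 2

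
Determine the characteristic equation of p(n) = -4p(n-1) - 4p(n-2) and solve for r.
Substitute p(n) = rⁿ and divide through by rⁿ⁻²: r² + 4r + 4 = 0
Factor: (r + 2)² = 0, so r = -2 (double root).
General solution: p(n) = (A + Bn)·(-2)ⁿ

Characteristic: r² + 4r + 4 = 0, Roots: r = -2 (double root)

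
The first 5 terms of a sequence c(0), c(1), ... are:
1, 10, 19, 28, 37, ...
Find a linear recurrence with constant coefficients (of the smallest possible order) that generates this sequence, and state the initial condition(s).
Look for the lowest-order linear relation among consecutive terms.
Observation: consecutive differences are constant (= 9).
Check at n=2: 1·10 + 9 = 19. ✓

c(n) = c(n-1) + 9, c(0) = 1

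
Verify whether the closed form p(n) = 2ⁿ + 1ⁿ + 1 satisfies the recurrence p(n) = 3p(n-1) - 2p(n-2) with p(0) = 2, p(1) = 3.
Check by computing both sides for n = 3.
From the recurrence with p(0) = 2, p(1) = 3:
  p(0) = 2, p(1) = 3, p(2) = 5, p(3) = 9
  so the recurrence gives p(3) = 9.
From the proposed closed form p(n) = 2ⁿ + 1ⁿ + 1:
  p(3) = 10.
The recurrence gives 9 but the closed form gives 10, so the closed form does not satisfy the recurrence.

No, the closed form is incorrect.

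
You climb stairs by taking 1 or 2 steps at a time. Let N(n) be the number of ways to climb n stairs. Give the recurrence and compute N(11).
Condition on the size of the last step (1 to 2): before it there were n-1, …, n-2 stairs climbed, and these cases are disjoint, so N(n) = N(n-1) + N(n-2) (Fibonacci-type sequence).
Initial conditions by direct count (compositions of i into parts ≤ 2): N(1) = 1; N(2) = 2.
Iterating the recurrence: N(3) = 3, N(4) = 5, N(5) = 8, N(6) = 13, N(7) = 21, N(8) = 34, N(9) = 55, N(10) = 89, N(11) = 144.

N(n) = N(n-1) + N(n-2), N(1) = 1, N(2) = 2; N(11) = 144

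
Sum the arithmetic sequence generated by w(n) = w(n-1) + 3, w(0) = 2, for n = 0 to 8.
Computing the sequence terms: 2, 5, 8, 11, 14, 17, 20, 23, 26
Adding these values together:

126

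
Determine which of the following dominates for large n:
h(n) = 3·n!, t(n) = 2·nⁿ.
Comparing growth rates:
Growth-rate hierarchy: log n ≺ any polynomial ≺ any exponential cⁿ (c>1) ≺ n! ≺ nⁿ.
super-exponential nⁿ dominates factorial asymptotically.

t(n) grows faster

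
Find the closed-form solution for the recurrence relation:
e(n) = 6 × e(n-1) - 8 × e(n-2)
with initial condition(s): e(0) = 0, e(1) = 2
Recurrence: e(n) = 6 × e(n-1) - 8 × e(n-2), initial: e(0) = 0, e(1) = 2.
Characteristic equation: r² - 6r + 8 = 0, which factors as (r - 4)(r - 2) = 0, so r = 4, 2. General solution e(n) = A·4ⁿ + B·2ⁿ. From e(0) = 0: A + B = 0. From e(1) = 2: 4A + 2B = 2. Solving gives A = 1, B = -1.

e(n) = 4ⁿ - 2ⁿ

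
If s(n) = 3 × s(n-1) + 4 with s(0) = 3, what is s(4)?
Computing step by step:
s(0) = 3
s(1) = 3 × 3 + 4 = 13
s(2) = 3 × 13 + 4 = 43
s(3) = 3 × 43 + 4 = 133
s(4) = 3 × 133 + 4 = 403

403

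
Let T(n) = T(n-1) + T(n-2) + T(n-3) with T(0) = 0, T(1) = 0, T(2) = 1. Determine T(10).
Computing the sequence terms:
0, 0, 1, 1, 2, 4, 7, 13, 24, 44, 81

81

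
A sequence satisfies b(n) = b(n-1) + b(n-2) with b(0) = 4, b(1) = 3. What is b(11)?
Computing the sequence terms:
4, 3, 7, 10, 17, 27, 44, 71, 115, 186, 301, 487

487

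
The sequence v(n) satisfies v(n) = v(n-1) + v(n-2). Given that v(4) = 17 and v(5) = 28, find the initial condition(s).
Work backwards using v(k) = v(k+2) - v(k+1):
v(3) = v(5) - v(4) = 28 - 17 = 11
v(2) = v(4) - v(3) = 17 - 11 = 6
v(1) = v(3) - v(2) = 11 - 6 = 5
v(0) = v(2) - v(1) = 6 - 5 = 1

v(0) = 1, v(1) = 5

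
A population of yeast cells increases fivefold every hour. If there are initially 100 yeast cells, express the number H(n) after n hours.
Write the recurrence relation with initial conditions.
Each hour multiplies the count by 5, so the count after n hours depends only on the count after n-1 hours: H(n) = 5 × H(n-1). The starting count gives H(0) = 100.
Unrolling n times gives the closed form H(n) = 100 × 5ⁿ.

H(n) = 5 × H(n-1), H(0) = 100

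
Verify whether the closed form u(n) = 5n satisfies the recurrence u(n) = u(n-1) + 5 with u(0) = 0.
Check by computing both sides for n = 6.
From the recurrence with u(0) = 0:
  u(0) = 0, u(1) = 5, u(2) = 10, u(3) = 15, u(4) = 20, u(5) = 25, u(6) = 30
  so the recurrence gives u(6) = 30.
From the proposed closed form u(n) = 5n:
  u(6) = 30.
Both sides give 30 at n = 6, and the initial condition(s) match, so the closed form is consistent.

Yes, the closed form is correct.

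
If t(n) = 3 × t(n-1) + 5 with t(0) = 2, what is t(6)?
Computing step by step:
t(0) = 2
t(1) = 3 × 2 + 5 = 11
t(2) = 3 × 11 + 5 = 38
t(3) = 3 × 38 + 5 = 119
t(4) = 3 × 119 + 5 = 362
t(5) = 3 × 362 + 5 = 1091
t(6) = 3 × 1091 + 5 = 3278

3278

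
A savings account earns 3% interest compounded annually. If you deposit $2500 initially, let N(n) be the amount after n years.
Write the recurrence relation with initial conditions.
Each year the balance grows by 3%, i.e. is multiplied by 1 + 3/100 = 1.03, so N(n) = 1.03 × N(n-1). The initial deposit gives N(0) = 2500.
Unrolling gives the closed form N(n) = 2500 × (1.03)ⁿ.

N(n) = 1.03 × N(n-1), N(0) = 2500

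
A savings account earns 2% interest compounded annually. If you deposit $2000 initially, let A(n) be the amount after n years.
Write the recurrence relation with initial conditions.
Each year the balance grows by 2%, i.e. is multiplied by 1 + 2/100 = 1.02, so A(n) = 1.02 × A(n-1). The initial deposit gives A(0) = 2000.
Unrolling gives the closed form A(n) = 2000 × (1.02)ⁿ.

A(n) = 1.02 × A(n-1), A(0) = 2000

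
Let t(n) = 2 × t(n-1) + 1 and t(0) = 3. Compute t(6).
Computing step by step:
t(0) = 3
t(1) = 2 × 3 + 1 = 7
t(2) = 2 × 7 + 1 = 15
t(3) = 2 × 15 + 1 = 31
t(4) = 2 × 31 + 1 = 63
t(5) = 2 × 63 + 1 = 127
t(6) = 2 × 127 + 1 = 255

255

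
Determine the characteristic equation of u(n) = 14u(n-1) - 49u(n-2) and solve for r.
Substitute u(n) = rⁿ and divide through by rⁿ⁻²: r² - 14r + 49 = 0
Factor: (r - 7)² = 0, so r = 7 (double root).
General solution: u(n) = (A + Bn)·7ⁿ

Characteristic: r² - 14r + 49 = 0, Roots: r = 7 (double root)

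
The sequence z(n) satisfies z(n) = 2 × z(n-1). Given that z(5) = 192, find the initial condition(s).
In general z(n) = 2ⁿ · z(0). At n = 5: z(0) = z(5) / 2^5 = 192 / 32 = 6.

z(0) = 6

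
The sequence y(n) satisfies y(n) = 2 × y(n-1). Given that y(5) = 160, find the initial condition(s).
In general y(n) = 2ⁿ · y(0). At n = 5: y(0) = y(5) / 2^5 = 160 / 32 = 5.

y(0) = 5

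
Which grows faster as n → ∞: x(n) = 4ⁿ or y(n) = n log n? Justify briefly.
Comparing growth rates:
Growth-rate hierarchy: log n ≺ any polynomial ≺ any exponential cⁿ (c>1) ≺ n! ≺ nⁿ.
exponential base 4 dominates polynomial degree 1 (with log factor) asymptotically.

x(n) grows faster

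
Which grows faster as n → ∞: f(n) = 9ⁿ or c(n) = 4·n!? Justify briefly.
Comparing growth rates:
Growth-rate hierarchy: log n ≺ any polynomial ≺ any exponential cⁿ (c>1) ≺ n! ≺ nⁿ.
factorial dominates exponential base 9 asymptotically.

c(n) grows faster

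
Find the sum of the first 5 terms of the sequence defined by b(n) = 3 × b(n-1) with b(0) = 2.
Computing the sequence terms: 2, 6, 18, 54, 162
Adding these values together:

242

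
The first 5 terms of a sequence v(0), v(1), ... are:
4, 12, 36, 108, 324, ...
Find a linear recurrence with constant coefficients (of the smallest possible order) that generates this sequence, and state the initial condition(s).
Look for the lowest-order linear relation among consecutive terms.
Observation: each term is 3× the previous.
Check at n=2: 3·12 = 36. ✓

v(n) = 3 × v(n-1), v(0) = 4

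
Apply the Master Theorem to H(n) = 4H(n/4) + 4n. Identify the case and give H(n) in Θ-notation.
Master Theorem template: H(n) = a·H(n/b) + f(n).
Here: a=4, b=4, f(n)=4n
Compute log_b(a) = log_4(4) = 1.
f(n) = 4n = Θ(n). Case 2: H(n) = Θ(n log n).

Case 2: H(n) = Θ(n log n)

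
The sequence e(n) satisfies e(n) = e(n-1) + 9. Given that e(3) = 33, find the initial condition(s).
e(3) = e(0) + 3·9, so e(0) = 33 - 27 = 6.

e(0) = 6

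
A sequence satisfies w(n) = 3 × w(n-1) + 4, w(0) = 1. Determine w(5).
Computing step by step:
w(0) = 1
w(1) = 3 × 1 + 4 = 7
w(2) = 3 × 7 + 4 = 25
w(3) = 3 × 25 + 4 = 79
w(4) = 3 × 79 + 4 = 241
w(5) = 3 × 241 + 4 = 727

727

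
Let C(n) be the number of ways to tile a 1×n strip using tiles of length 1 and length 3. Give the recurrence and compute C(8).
Condition on the last tile: it has length 1 (leaving a 1×(n-1) strip) or length 3 (leaving a 1×(n-3) strip), so C(n) = C(n-1) + C(n-3) (order-3 linear recurrence).
For 0 ≤ i < 3 only unit tiles fit, so C(i) = 1.
Iterating the recurrence: C(3) = 2, C(4) = 3, C(5) = 4, C(6) = 6, C(7) = 9, C(8) = 13.

C(n) = C(n-1) + C(n-3), with C(i) = 1 for 0 ≤ i < 3; C(8) = 13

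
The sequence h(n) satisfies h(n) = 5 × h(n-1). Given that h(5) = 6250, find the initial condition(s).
In general h(n) = 5ⁿ · h(0). At n = 5: h(0) = h(5) / 5^5 = 6250 / 3125 = 2.

h(0) = 2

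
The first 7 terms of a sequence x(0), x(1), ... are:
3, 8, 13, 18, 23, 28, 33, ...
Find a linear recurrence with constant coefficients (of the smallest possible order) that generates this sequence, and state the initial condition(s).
Look for the lowest-order linear relation among consecutive terms.
Observation: consecutive differences are constant (= 5).
Check at n=2: 1·8 + 5 = 13. ✓

x(n) = x(n-1) + 5, x(0) = 3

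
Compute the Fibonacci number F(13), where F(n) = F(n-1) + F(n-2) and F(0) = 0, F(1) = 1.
Computing the sequence terms:
0, 1, 1, 2, 3, 5, 8, 13, 21, 34, 55, 89, 144, 233

233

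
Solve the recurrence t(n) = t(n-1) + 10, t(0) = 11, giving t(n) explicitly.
Recurrence: t(n) = t(n-1) + 10, initial: t(0) = 11.
Each step adds 10, so t(n) = t(0) + 10n = 10n + 11.

t(n) = 10n + 11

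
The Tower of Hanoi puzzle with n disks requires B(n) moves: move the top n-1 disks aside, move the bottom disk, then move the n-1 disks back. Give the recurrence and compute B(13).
Moving n disks = move the top n-1 disks aside (B(n-1) moves) + move the largest disk (1 move) + move the n-1 disks back on top (B(n-1) moves), so B(n) = 2B(n-1) + 1, with B(1) = 1 (a single disk takes one move).
First terms: 1, 3, 7, 15, 31, 63, … — each is one less than a power of 2. Indeed B(n) + 1 = 2(B(n-1) + 1) with B(1) + 1 = 2, so B(n) + 1 = 2ⁿ and B(n) = 2ⁿ - 1.
Hence B(13) = 2^13 - 1 = 8192 - 1 = 8191.

B(n) = 2B(n-1) + 1, B(1) = 1; B(13) = 8191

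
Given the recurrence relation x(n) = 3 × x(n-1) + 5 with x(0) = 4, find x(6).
Computing step by step:
x(0) = 4
x(1) = 3 × 4 + 5 = 17
x(2) = 3 × 17 + 5 = 56
x(3) = 3 × 56 + 5 = 173
x(4) = 3 × 173 + 5 = 524
x(5) = 3 × 524 + 5 = 1577
x(6) = 3 × 1577 + 5 = 4736

4736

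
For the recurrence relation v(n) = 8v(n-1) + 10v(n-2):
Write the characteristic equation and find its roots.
Substitute v(n) = rⁿ and divide through by rⁿ⁻²: r² - 8r - 10 = 0
Discriminant: 8² + 4·10 = 104, not a perfect square, so by the quadratic formula r = (8 ± √104)/2.
General solution: v(n) = A·r₁ⁿ + B·r₂ⁿ where r₁,r₂ = (8 ± √104)/2

Characteristic: r² - 8r - 10 = 0, Roots: r = (8 ± √104)/2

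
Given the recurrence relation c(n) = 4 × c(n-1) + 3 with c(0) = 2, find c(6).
Computing step by step:
c(0) = 2
c(1) = 4 × 2 + 3 = 11
c(2) = 4 × 11 + 3 = 47
c(3) = 4 × 47 + 3 = 191
c(4) = 4 × 191 + 3 = 767
c(5) = 4 × 767 + 3 = 3071
c(6) = 4 × 3071 + 3 = 12287

12287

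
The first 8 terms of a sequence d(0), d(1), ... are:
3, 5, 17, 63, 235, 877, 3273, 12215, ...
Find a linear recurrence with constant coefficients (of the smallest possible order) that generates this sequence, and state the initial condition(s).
Look for the lowest-order linear relation among consecutive terms.
Observation: d(n) - 4·d(n-1) - (-1)·d(n-2) = 0 holds for the shown terms, and no order-1 relation d(n) = α·d(n-1) + β fits.
Check at n=3: 4·17 + (-1)·5 = 63. ✓

d(n) = 4d(n-1) - d(n-2), d(0) = 3, d(1) = 5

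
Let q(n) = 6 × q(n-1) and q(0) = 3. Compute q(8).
Computing step by step:
q(0) = 3
q(1) = 6 × 3 = 18
q(2) = 6 × 18 = 108
q(3) = 6 × 108 = 648
q(4) = 6 × 648 = 3888
q(5) = 6 × 3888 = 23328
q(6) = 6 × 23328 = 139968
q(7) = 6 × 139968 = 839808
q(8) = 6 × 839808 = 5038848

5038848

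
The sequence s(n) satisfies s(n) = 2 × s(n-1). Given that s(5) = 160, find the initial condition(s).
In general s(n) = 2ⁿ · s(0). At n = 5: s(0) = s(5) / 2^5 = 160 / 32 = 5.

s(0) = 5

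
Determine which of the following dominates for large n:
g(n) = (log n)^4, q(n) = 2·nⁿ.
Comparing growth rates:
Growth-rate hierarchy: log n ≺ any polynomial ≺ any exponential cⁿ (c>1) ≺ n! ≺ nⁿ.
super-exponential nⁿ dominates polylogarithmic (log n)^4 asymptotically.

q(n) grows faster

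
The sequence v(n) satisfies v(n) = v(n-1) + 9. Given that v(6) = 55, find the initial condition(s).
v(6) = v(0) + 6·9, so v(0) = 55 - 54 = 1.

v(0) = 1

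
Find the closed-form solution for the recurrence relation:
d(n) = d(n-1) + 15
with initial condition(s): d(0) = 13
Recurrence: d(n) = d(n-1) + 15, initial: d(0) = 13.
Each step adds 15, so d(n) = d(0) + 15n = 15n + 13.

d(n) = 15n + 13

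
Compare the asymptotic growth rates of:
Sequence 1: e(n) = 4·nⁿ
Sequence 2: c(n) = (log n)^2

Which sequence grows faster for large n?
Comparing growth rates:
Growth-rate hierarchy: log n ≺ any polynomial ≺ any exponential cⁿ (c>1) ≺ n! ≺ nⁿ.
super-exponential nⁿ dominates polylogarithmic (log n)^2 asymptotically.

e(n) grows faster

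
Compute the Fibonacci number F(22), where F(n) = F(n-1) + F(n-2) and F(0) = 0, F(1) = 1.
Computing the sequence terms:
0, 1, 1, 2, 3, 5, 8, 13, 21, 34, 55, 89, 144, 233, 377, 610, 987, 1597, 2584, 4181, 6765, 10946, 17711

17711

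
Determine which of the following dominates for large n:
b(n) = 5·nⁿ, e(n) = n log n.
Comparing growth rates:
Growth-rate hierarchy: log n ≺ any polynomial ≺ any exponential cⁿ (c>1) ≺ n! ≺ nⁿ.
super-exponential nⁿ dominates polynomial degree 1 (with log factor) asymptotically.

b(n) grows faster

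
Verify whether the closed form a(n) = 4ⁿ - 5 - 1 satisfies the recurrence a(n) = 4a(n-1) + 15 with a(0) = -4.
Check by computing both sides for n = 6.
From the recurrence with a(0) = -4:
  a(0) = -4, a(1) = -1, a(2) = 11, a(3) = 59, a(4) = 251, a(5) = 1019, a(6) = 4091
  so the recurrence gives a(6) = 4091.
From the proposed closed form a(n) = 4ⁿ - 5 - 1:
  a(6) = 4090.
The recurrence gives 4091 but the closed form gives 4090, so the closed form does not satisfy the recurrence.

No, the closed form is incorrect.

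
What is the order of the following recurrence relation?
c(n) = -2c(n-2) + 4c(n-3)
The order is the largest lag k for which c(n-k) appears. Here the deepest term is c(n-3), so the order is 3.

Order 3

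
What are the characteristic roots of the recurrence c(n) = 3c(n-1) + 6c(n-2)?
Substitute c(n) = rⁿ and divide through by rⁿ⁻²: r² - 3r - 6 = 0
Discriminant: 3² + 4·6 = 33, not a perfect square, so by the quadratic formula r = (3 ± √33)/2.
General solution: c(n) = A·r₁ⁿ + B·r₂ⁿ where r₁,r₂ = (3 ± √33)/2

Characteristic: r² - 3r - 6 = 0, Roots: r = (3 ± √33)/2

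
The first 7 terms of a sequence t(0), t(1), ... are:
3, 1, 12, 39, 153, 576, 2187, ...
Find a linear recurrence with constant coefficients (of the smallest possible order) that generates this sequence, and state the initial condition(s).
Look for the lowest-order linear relation among consecutive terms.
Observation: t(n) - 3·t(n-1) - (3)·t(n-2) = 0 holds for the shown terms, and no order-1 relation t(n) = α·t(n-1) + β fits.
Check at n=3: 3·12 + (3)·1 = 39. ✓

t(n) = 3t(n-1) + 3t(n-2), t(0) = 3, t(1) = 1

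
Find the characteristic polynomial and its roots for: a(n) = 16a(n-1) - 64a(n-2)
Substitute a(n) = rⁿ and divide through by rⁿ⁻²: r² - 16r + 64 = 0
Factor: (r - 8)² = 0, so r = 8 (double root).
General solution: a(n) = (A + Bn)·8ⁿ

Characteristic: r² - 16r + 64 = 0, Roots: r = 8 (double root)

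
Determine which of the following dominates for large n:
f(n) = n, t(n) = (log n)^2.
Comparing growth rates:
Growth-rate hierarchy: log n ≺ any polynomial ≺ any exponential cⁿ (c>1) ≺ n! ≺ nⁿ.
polynomial degree 1 dominates polylogarithmic (log n)^2 asymptotically.

f(n) grows faster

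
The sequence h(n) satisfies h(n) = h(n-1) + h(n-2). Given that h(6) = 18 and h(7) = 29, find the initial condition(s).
Work backwards using h(k) = h(k+2) - h(k+1):
h(5) = h(7) - h(6) = 29 - 18 = 11
h(4) = h(6) - h(5) = 18 - 11 = 7
h(3) = h(5) - h(4) = 11 - 7 = 4
h(2) = h(4) - h(3) = 7 - 4 = 3
h(1) = h(3) - h(2) = 4 - 3 = 1
h(0) = h(2) - h(1) = 3 - 1 = 2

h(0) = 2, h(1) = 1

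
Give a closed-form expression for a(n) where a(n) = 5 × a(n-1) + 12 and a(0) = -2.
Recurrence: a(n) = 5 × a(n-1) + 12, initial: a(0) = -2.
Try a(n) = A·5ⁿ + C. Substituting: A·5ⁿ + C = 5(A·5ⁿ⁻¹ + C) + 12 = A·5ⁿ + 5C + 12, so C = 5C + 12, giving C = -3. Then a(0) = A - 3 = -2 gives A = 1.

a(n) = 5ⁿ - 3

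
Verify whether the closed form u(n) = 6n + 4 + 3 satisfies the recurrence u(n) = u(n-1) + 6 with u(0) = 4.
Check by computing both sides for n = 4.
From the recurrence with u(0) = 4:
  u(0) = 4, u(1) = 10, u(2) = 16, u(3) = 22, u(4) = 28
  so the recurrence gives u(4) = 28.
From the proposed closed form u(n) = 6n + 4 + 3:
  u(4) = 31.
The recurrence gives 28 but the closed form gives 31, so the closed form does not satisfy the recurrence.

No, the closed form is incorrect.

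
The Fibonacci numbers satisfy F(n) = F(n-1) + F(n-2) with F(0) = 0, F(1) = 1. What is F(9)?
Computing the sequence terms:
0, 1, 1, 2, 3, 5, 8, 13, 21, 34

34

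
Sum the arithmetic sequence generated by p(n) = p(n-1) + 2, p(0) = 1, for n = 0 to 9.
Computing the sequence terms: 1, 3, 5, 7, 9, 11, 13, 15, 17, 19
Adding these values together:

100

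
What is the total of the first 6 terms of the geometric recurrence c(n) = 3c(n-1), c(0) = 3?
Computing the sequence terms: 3, 9, 27, 81, 243, 729
Adding these values together:

1092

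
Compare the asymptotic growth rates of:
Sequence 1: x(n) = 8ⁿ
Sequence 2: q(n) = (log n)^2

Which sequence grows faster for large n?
Comparing growth rates:
Growth-rate hierarchy: log n ≺ any polynomial ≺ any exponential cⁿ (c>1) ≺ n! ≺ nⁿ.
exponential base 8 dominates polylogarithmic (log n)^2 asymptotically.

x(n) grows faster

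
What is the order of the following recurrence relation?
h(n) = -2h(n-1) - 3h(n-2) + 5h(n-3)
The order is the largest lag k for which h(n-k) appears. Here the deepest term is h(n-3), so the order is 3.

Order 3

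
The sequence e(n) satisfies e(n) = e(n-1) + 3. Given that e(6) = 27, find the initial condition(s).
e(6) = e(0) + 6·3, so e(0) = 27 - 18 = 9.

e(0) = 9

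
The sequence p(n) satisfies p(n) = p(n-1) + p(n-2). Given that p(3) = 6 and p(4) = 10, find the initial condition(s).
Work backwards using p(k) = p(k+2) - p(k+1):
p(2) = p(4) - p(3) = 10 - 6 = 4
p(1) = p(3) - p(2) = 6 - 4 = 2
p(0) = p(2) - p(1) = 4 - 2 = 2

p(0) = 2, p(1) = 2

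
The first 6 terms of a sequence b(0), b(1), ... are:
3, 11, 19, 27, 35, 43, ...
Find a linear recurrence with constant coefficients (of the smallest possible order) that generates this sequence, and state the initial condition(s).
Look for the lowest-order linear relation among consecutive terms.
Observation: consecutive differences are constant (= 8).
Check at n=2: 1·11 + 8 = 19. ✓

b(n) = b(n-1) + 8, b(0) = 3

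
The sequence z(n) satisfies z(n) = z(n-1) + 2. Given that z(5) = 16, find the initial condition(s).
z(5) = z(0) + 5·2, so z(0) = 16 - 10 = 6.

z(0) = 6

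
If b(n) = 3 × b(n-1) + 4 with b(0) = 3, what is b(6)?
Computing step by step:
b(0) = 3
b(1) = 3 × 3 + 4 = 13
b(2) = 3 × 13 + 4 = 43
b(3) = 3 × 43 + 4 = 133
b(4) = 3 × 133 + 4 = 403
b(5) = 3 × 403 + 4 = 1213
b(6) = 3 × 1213 + 4 = 3643

3643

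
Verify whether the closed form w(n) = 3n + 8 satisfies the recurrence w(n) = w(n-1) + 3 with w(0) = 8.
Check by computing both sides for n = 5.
From the recurrence with w(0) = 8:
  w(0) = 8, w(1) = 11, w(2) = 14, w(3) = 17, w(4) = 20, w(5) = 23
  so the recurrence gives w(5) = 23.
From the proposed closed form w(n) = 3n + 8:
  w(5) = 23.
Both sides give 23 at n = 5, and the initial condition(s) match, so the closed form is consistent.

Yes, the closed form is correct.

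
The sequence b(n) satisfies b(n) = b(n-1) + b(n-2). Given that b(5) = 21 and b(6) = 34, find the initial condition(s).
Work backwards using b(k) = b(k+2) - b(k+1):
b(4) = b(6) - b(5) = 34 - 21 = 13
b(3) = b(5) - b(4) = 21 - 13 = 8
b(2) = b(4) - b(3) = 13 - 8 = 5
b(1) = b(3) - b(2) = 8 - 5 = 3
b(0) = b(2) - b(1) = 5 - 3 = 2

b(0) = 2, b(1) = 3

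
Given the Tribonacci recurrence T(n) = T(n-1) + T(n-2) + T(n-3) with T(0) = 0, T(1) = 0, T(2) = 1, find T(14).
Computing the sequence terms:
0, 0, 1, 1, 2, 4, 7, 13, 24, 44, 81, 149, 274, 504, 927

927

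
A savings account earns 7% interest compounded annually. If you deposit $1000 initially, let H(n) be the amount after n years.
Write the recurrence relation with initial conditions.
Each year the balance grows by 7%, i.e. is multiplied by 1 + 7/100 = 1.07, so H(n) = 1.07 × H(n-1). The initial deposit gives H(0) = 1000.
Unrolling gives the closed form H(n) = 1000 × (1.07)ⁿ.

H(n) = 1.07 × H(n-1), H(0) = 1000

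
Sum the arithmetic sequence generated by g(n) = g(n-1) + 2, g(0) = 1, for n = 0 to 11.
Computing the sequence terms: 1, 3, 5, 7, 9, 11, 13, 15, 17, 19, 21, 23
Adding these values together:

144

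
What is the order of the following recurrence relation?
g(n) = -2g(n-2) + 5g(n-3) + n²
The order is the largest lag k for which g(n-k) appears. Here the deepest term is g(n-3) (the n² term is non-homogeneous and does not affect the order), so the order is 3.

Order 3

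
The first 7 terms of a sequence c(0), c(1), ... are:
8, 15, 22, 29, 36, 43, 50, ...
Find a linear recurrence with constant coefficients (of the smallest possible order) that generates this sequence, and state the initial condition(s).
Look for the lowest-order linear relation among consecutive terms.
Observation: consecutive differences are constant (= 7).
Check at n=2: 1·15 + 7 = 22. ✓

c(n) = c(n-1) + 7, c(0) = 8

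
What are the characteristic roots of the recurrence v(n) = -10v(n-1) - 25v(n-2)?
Substitute v(n) = rⁿ and divide through by rⁿ⁻²: r² + 10r + 25 = 0
Factor: (r + 5)² = 0, so r = -5 (double root).
General solution: v(n) = (A + Bn)·(-5)ⁿ

Characteristic: r² + 10r + 25 = 0, Roots: r = -5 (double root)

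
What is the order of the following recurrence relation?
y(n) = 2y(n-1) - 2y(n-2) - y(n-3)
The order is the largest lag k for which y(n-k) appears. Here the deepest term is y(n-3), so the order is 3.

Order 3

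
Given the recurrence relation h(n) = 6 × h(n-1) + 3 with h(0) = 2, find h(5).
Computing step by step:
h(0) = 2
h(1) = 6 × 2 + 3 = 15
h(2) = 6 × 15 + 3 = 93
h(3) = 6 × 93 + 3 = 561
h(4) = 6 × 561 + 3 = 3369
h(5) = 6 × 3369 + 3 = 20217

20217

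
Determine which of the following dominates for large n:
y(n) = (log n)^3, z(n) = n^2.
Comparing growth rates:
Growth-rate hierarchy: log n ≺ any polynomial ≺ any exponential cⁿ (c>1) ≺ n! ≺ nⁿ.
polynomial degree 2 dominates polylogarithmic (log n)^3 asymptotically.

z(n) grows faster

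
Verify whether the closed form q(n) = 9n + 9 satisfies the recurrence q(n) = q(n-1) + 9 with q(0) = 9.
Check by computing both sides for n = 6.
From the recurrence with q(0) = 9:
  q(0) = 9, q(1) = 18, q(2) = 27, q(3) = 36, q(4) = 45, q(5) = 54, q(6) = 63
  so the recurrence gives q(6) = 63.
From the proposed closed form q(n) = 9n + 9:
  q(6) = 63.
Both sides give 63 at n = 6, and the initial condition(s) match, so the closed form is consistent.

Yes, the closed form is correct.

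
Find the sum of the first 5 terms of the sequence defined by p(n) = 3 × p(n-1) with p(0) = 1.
Computing the sequence terms: 1, 3, 9, 27, 81
Adding these values together:

121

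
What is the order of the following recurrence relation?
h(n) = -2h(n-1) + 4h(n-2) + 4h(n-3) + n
The order is the largest lag k for which h(n-k) appears. Here the deepest term is h(n-3) (the n term is non-homogeneous and does not affect the order), so the order is 3.

Order 3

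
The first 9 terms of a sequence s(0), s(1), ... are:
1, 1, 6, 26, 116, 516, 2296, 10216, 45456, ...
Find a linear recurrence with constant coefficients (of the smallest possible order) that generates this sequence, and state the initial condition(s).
Look for the lowest-order linear relation among consecutive terms.
Observation: s(n) - 4·s(n-1) - (2)·s(n-2) = 0 holds for the shown terms, and no order-1 relation s(n) = α·s(n-1) + β fits.
Check at n=3: 4·6 + (2)·1 = 26. ✓

s(n) = 4s(n-1) + 2s(n-2), s(0) = 1, s(1) = 1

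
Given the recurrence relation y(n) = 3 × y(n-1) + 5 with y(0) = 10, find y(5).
Computing step by step:
y(0) = 10
y(1) = 3 × 10 + 5 = 35
y(2) = 3 × 35 + 5 = 110
y(3) = 3 × 110 + 5 = 335
y(4) = 3 × 335 + 5 = 1010
y(5) = 3 × 1010 + 5 = 3035

3035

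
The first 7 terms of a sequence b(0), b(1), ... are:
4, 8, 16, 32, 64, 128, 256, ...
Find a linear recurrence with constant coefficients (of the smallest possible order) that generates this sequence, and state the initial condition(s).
Look for the lowest-order linear relation among consecutive terms.
Observation: each term is 2× the previous.
Check at n=2: 2·8 = 16. ✓

b(n) = 2 × b(n-1), b(0) = 4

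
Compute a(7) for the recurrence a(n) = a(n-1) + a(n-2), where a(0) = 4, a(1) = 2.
Computing the sequence terms:
4, 2, 6, 8, 14, 22, 36, 58

58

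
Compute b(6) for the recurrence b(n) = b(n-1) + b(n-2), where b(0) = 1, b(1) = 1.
Computing the sequence terms:
1, 1, 2, 3, 5, 8, 13

13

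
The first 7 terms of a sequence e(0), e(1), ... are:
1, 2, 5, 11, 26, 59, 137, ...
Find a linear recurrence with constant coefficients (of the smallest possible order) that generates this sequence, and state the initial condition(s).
Look for the lowest-order linear relation among consecutive terms.
Observation: e(n) - 1·e(n-1) - (3)·e(n-2) = 0 holds for the shown terms, and no order-1 relation e(n) = α·e(n-1) + β fits.
Check at n=3: 1·5 + (3)·2 = 11. ✓

e(n) = e(n-1) + 3e(n-2), e(0) = 1, e(1) = 2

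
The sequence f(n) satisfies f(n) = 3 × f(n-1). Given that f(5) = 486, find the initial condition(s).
In general f(n) = 3ⁿ · f(0). At n = 5: f(0) = f(5) / 3^5 = 486 / 243 = 2.

f(0) = 2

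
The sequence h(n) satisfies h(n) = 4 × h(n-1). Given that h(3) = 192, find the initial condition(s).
In general h(n) = 4ⁿ · h(0). At n = 3: h(0) = h(3) / 4^3 = 192 / 64 = 3.

h(0) = 3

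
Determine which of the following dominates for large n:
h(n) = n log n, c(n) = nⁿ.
Comparing growth rates:
Growth-rate hierarchy: log n ≺ any polynomial ≺ any exponential cⁿ (c>1) ≺ n! ≺ nⁿ.
super-exponential nⁿ dominates polynomial degree 1 (with log factor) asymptotically.

c(n) grows faster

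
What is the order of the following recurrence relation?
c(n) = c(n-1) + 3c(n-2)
The order is the largest lag k for which c(n-k) appears. Here the deepest term is c(n-2), so the order is 2.

Order 2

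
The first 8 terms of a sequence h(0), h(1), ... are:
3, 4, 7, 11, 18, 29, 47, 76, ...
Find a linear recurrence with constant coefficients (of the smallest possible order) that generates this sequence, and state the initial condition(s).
Look for the lowest-order linear relation among consecutive terms.
Observation: h(n) - 1·h(n-1) - (1)·h(n-2) = 0 holds for the shown terms, and no order-1 relation h(n) = α·h(n-1) + β fits.
Check at n=3: 1·7 + (1)·4 = 11. ✓

h(n) = h(n-1) + h(n-2), h(0) = 3, h(1) = 4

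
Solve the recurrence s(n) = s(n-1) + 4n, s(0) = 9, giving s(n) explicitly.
Recurrence: s(n) = s(n-1) + 4n, initial: s(0) = 9.
Telescoping: s(n) = s(0) + 4·Σᵢ₌₁ⁿ i = 9 + 4·n(n+1)/2.

s(n) = 4·n(n+1)/2 + 9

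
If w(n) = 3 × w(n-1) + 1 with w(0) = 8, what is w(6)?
Computing step by step:
w(0) = 8
w(1) = 3 × 8 + 1 = 25
w(2) = 3 × 25 + 1 = 76
w(3) = 3 × 76 + 1 = 229
w(4) = 3 × 229 + 1 = 688
w(5) = 3 × 688 + 1 = 2065
w(6) = 3 × 2065 + 1 = 6196

6196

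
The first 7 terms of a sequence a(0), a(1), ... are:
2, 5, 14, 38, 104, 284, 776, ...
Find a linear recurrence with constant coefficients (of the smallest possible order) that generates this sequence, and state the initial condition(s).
Look for the lowest-order linear relation among consecutive terms.
Observation: a(n) - 2·a(n-1) - (2)·a(n-2) = 0 holds for the shown terms, and no order-1 relation a(n) = α·a(n-1) + β fits.
Check at n=3: 2·14 + (2)·5 = 38. ✓

a(n) = 2a(n-1) + 2a(n-2), a(0) = 2, a(1) = 5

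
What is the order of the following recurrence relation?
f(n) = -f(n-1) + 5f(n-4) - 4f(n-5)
The order is the largest lag k for which f(n-k) appears. Here the deepest term is f(n-5), so the order is 5.

Order 5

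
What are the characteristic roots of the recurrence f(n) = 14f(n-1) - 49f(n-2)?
Substitute f(n) = rⁿ and divide through by rⁿ⁻²: r² - 14r + 49 = 0
Factor: (r - 7)² = 0, so r = 7 (double root).
General solution: f(n) = (A + Bn)·7ⁿ

Characteristic: r² - 14r + 49 = 0, Roots: r = 7 (double root)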